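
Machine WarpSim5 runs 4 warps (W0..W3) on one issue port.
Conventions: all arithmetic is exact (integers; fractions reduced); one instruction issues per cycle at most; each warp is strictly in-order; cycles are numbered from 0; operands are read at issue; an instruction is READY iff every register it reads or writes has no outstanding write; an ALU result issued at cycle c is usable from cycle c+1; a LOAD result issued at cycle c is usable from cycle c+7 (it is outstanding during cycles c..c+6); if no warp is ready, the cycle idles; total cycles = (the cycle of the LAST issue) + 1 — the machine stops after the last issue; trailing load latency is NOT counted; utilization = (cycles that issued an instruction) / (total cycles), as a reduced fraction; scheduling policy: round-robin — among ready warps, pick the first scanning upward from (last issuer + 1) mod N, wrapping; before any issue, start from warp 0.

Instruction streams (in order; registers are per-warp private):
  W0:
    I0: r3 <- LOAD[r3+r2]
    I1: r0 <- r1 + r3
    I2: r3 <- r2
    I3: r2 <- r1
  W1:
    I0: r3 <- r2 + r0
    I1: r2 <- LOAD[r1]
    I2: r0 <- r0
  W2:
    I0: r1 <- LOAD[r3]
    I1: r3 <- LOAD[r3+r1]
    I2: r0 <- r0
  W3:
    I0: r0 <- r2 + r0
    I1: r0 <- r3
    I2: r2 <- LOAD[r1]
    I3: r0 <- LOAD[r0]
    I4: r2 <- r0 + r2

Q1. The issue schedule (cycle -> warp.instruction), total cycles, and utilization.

cycle 0: W0.I0
cycle 1: W1.I0
cycle 2: W2.I0
cycle 3: W3.I0
cycle 4: W1.I1
cycle 5: W3.I1
cycle 6: W1.I2
cycle 7: W3.I2
cycle 8: W0.I1
cycle 9: W2.I1
cycle 10: W3.I3
cycle 11: W0.I2
cycle 12: W2.I2
cycle 13: W0.I3
cycle 14: idle
cycle 15: idle
cycle 16: idle
cycle 17: W3.I4

Answer: 18 cycles, utilization 5/6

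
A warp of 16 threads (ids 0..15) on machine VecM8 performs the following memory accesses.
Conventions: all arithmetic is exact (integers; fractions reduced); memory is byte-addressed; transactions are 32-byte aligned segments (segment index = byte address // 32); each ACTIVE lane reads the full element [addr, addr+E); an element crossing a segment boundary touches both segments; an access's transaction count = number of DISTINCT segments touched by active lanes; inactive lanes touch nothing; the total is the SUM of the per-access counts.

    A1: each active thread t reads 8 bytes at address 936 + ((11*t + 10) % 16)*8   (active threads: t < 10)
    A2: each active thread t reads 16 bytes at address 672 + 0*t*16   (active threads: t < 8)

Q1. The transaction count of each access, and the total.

A1: 4 transactions
A2: 1 transaction

Answer: 4,1; total 5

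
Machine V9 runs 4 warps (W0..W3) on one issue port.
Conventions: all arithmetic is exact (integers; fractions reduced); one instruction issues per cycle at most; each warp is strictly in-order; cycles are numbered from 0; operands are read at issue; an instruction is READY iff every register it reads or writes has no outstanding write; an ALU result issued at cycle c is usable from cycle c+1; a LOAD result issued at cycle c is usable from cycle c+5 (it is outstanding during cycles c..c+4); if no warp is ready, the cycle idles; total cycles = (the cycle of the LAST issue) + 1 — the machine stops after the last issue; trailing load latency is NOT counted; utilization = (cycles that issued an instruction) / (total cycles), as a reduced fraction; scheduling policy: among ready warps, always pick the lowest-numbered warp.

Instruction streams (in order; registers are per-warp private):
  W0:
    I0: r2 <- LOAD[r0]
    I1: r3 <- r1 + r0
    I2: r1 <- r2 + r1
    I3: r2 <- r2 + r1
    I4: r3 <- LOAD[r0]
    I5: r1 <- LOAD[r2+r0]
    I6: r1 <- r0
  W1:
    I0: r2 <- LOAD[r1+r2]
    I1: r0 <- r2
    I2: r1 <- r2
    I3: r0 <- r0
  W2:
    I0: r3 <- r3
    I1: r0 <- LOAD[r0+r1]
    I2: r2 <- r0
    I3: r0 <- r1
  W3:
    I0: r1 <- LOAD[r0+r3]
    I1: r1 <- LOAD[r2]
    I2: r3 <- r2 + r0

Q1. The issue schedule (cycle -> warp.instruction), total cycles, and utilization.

cycle 0: W0.I0
cycle 1: W0.I1
cycle 2: W1.I0
cycle 3: W2.I0
cycle 4: W2.I1
cycle 5: W0.I2
cycle 6: W0.I3
cycle 7: W0.I4
cycle 8: W0.I5
cycle 9: W1.I1
cycle 10: W1.I2
cycle 11: W1.I3
cycle 12: W2.I2
cycle 13: W0.I6
cycle 14: W2.I3
cycle 15: W3.I0
cycle 16: idle
cycle 17: idle
cycle 18: idle
cycle 19: idle
cycle 20: W3.I1
cycle 21: W3.I2

Answer: 22 cycles, utilization 9/11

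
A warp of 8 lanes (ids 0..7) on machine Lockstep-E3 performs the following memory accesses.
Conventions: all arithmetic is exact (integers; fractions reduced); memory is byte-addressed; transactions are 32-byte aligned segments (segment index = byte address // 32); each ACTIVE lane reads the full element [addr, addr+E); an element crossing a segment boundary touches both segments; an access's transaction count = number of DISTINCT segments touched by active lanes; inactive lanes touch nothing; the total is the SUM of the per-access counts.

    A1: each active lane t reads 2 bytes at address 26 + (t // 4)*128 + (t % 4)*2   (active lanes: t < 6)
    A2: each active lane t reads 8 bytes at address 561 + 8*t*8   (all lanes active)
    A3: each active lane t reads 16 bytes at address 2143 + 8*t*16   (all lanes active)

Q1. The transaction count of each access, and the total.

A1: 3 transactions
A2: 8 transactions
A3: 16 transactions

Answer: 3,8,16; total 27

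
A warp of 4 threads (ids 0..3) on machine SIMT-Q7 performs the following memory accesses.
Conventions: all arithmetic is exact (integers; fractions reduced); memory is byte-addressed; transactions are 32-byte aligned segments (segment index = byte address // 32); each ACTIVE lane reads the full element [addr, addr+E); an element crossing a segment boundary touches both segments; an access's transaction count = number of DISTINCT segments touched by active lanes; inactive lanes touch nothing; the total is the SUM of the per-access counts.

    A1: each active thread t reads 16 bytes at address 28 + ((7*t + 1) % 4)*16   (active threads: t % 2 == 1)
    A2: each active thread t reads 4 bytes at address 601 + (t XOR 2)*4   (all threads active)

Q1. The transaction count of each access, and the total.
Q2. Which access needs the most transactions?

A1: 3 transactions
A2: 2 transactions

Answer: 3,2; total 5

Answer: A1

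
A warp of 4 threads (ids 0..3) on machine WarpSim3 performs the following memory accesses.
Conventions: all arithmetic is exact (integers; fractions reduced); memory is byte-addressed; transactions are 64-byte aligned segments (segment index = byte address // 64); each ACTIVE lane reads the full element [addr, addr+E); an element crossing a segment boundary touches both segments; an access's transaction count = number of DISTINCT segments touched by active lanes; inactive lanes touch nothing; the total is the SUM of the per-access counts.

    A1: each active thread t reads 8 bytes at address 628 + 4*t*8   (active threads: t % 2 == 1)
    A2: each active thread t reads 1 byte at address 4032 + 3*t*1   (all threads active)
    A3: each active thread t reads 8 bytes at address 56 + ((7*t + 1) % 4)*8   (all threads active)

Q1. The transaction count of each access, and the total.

A1: 2 transactions
A2: 1 transaction
A3: 2 transactions

Answer: 2,1,2; total 5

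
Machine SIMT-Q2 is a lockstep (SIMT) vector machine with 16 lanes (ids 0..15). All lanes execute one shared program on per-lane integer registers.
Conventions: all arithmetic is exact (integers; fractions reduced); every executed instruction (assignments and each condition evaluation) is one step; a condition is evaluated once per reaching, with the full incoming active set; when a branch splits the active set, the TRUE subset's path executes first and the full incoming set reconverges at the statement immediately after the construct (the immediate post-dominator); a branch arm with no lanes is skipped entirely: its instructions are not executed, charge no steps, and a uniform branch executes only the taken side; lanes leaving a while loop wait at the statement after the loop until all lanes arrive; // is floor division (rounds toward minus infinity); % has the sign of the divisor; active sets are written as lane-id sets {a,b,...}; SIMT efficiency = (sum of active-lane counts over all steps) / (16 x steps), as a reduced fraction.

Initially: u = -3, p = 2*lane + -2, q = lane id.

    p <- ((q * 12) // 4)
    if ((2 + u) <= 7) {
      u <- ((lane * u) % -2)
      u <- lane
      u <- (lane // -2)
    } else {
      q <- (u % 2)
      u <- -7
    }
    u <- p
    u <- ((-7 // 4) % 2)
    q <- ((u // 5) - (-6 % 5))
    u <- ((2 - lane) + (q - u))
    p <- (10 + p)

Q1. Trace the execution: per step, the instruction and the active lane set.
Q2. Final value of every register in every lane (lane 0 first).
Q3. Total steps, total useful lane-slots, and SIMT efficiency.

step 0: p <- ((q * 12) // 4)         {0,1,2,3,4,5,6,7,8,9,10,11,12,13,14,15}
step 1: eval ((2 + u) <= 7)          {0,1,2,3,4,5,6,7,8,9,10,11,12,13,14,15}
step 2: u <- ((lane * u) % -2)       {0,1,2,3,4,5,6,7,8,9,10,11,12,13,14,15}
step 3: u <- lane                    {0,1,2,3,4,5,6,7,8,9,10,11,12,13,14,15}
step 4: u <- (lane // -2)            {0,1,2,3,4,5,6,7,8,9,10,11,12,13,14,15}
step 5: u <- p                       {0,1,2,3,4,5,6,7,8,9,10,11,12,13,14,15}
step 6: u <- ((-7 // 4) % 2)         {0,1,2,3,4,5,6,7,8,9,10,11,12,13,14,15}
step 7: q <- ((u // 5) - (-6 % 5))   {0,1,2,3,4,5,6,7,8,9,10,11,12,13,14,15}
step 8: u <- ((2 - lane) + (q - u))  {0,1,2,3,4,5,6,7,8,9,10,11,12,13,14,15}
step 9: p <- (10 + p)                {0,1,2,3,4,5,6,7,8,9,10,11,12,13,14,15}

Answer: 10 steps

u: -2,-3,-4,-5,-6,-7,-8,-9,-10,-11,-12,-13,-14,-15,-16,-17
p: 10,13,16,19,22,25,28,31,34,37,40,43,46,49,52,55
q: -4,-4,-4,-4,-4,-4,-4,-4,-4,-4,-4,-4,-4,-4,-4,-4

steps = 10; useful = 160; efficiency = 160/160 = 1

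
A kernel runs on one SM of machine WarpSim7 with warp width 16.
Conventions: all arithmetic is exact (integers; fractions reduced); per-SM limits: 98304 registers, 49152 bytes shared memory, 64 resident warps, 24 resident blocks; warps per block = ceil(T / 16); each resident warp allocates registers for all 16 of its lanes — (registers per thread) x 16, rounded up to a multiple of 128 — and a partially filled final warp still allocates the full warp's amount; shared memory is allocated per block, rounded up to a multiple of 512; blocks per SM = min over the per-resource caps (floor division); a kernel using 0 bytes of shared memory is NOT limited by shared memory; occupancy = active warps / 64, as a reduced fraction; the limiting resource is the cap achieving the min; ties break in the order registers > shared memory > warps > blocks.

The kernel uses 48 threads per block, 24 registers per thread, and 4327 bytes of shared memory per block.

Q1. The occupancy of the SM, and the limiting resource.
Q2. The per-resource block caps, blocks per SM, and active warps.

Answer: occupancy 15/32, limited by shared memory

registers: 85 blocks
shared memory: 10 blocks
warps: 21 blocks
blocks: 24 blocks

Answer: 10 blocks, 30 active warps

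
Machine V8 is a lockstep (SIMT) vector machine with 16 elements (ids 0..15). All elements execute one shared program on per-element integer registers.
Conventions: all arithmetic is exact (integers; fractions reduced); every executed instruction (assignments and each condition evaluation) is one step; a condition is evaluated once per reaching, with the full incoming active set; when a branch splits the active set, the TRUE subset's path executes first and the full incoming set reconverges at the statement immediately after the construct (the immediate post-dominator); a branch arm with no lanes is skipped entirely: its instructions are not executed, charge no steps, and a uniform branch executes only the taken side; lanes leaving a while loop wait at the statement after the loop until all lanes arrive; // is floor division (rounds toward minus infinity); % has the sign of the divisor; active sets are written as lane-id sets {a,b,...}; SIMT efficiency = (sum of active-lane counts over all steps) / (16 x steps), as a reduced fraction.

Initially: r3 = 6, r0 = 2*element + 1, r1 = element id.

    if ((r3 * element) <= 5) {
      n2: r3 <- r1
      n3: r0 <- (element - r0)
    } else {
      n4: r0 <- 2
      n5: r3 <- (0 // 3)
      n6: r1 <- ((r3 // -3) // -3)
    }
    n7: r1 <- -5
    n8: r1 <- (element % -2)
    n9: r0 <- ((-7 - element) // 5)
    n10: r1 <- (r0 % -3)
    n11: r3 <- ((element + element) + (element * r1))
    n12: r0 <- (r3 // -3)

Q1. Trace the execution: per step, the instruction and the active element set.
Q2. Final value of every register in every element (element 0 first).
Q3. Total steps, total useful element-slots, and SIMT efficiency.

step 0: eval ((r3 * element) <= 5)   {0,1,2,3,4,5,6,7,8,9,10,11,12,13,14,15}
step 1: r3 <- r1                     {0}
step 2: r0 <- (element - r0)         {0}
step 3: r0 <- 2                      {1,2,3,4,5,6,7,8,9,10,11,12,13,14,15}
step 4: r3 <- (0 // 3)               {1,2,3,4,5,6,7,8,9,10,11,12,13,14,15}
step 5: r1 <- ((r3 // -3) // -3)     {1,2,3,4,5,6,7,8,9,10,11,12,13,14,15}
step 6: r1 <- -5                     {0,1,2,3,4,5,6,7,8,9,10,11,12,13,14,15}
step 7: r1 <- (element % -2)         {0,1,2,3,4,5,6,7,8,9,10,11,12,13,14,15}
step 8: r0 <- ((-7 - element) // 5)  {0,1,2,3,4,5,6,7,8,9,10,11,12,13,14,15}
step 9: r1 <- (r0 % -3)              {0,1,2,3,4,5,6,7,8,9,10,11,12,13,14,15}
step 10: r3 <- ((element + element) + (element * r1)) {0,1,2,3,4,5,6,7,8,9,10,11,12,13,14,15}
step 11: r0 <- (r3 // -3)             {0,1,2,3,4,5,6,7,8,9,10,11,12,13,14,15}

Answer: 12 steps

r3: 0,0,0,0,8,10,12,14,16,9,10,11,12,13,0,0
r0: 0,0,0,0,-3,-4,-4,-5,-6,-3,-4,-4,-4,-5,0,0
r1: -2,-2,-2,-2,0,0,0,0,0,-1,-1,-1,-1,-1,-2,-2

steps = 12; useful = 159; efficiency = 159/192 = 53/64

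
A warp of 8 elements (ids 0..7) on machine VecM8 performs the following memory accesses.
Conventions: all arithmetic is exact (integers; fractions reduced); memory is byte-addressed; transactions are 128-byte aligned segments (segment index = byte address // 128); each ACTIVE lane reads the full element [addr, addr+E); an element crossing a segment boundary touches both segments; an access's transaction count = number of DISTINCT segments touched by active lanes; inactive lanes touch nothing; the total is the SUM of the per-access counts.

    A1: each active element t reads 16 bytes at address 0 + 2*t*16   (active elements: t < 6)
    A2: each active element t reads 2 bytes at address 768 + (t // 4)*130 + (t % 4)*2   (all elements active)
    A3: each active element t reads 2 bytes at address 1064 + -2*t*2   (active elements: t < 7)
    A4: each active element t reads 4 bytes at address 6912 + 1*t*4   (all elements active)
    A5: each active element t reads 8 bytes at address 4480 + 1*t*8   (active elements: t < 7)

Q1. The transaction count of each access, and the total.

A1: 2 transactions
A2: 2 transactions
A3: 1 transaction
A4: 1 transaction
A5: 1 transaction

Answer: 2,2,1,1,1; total 7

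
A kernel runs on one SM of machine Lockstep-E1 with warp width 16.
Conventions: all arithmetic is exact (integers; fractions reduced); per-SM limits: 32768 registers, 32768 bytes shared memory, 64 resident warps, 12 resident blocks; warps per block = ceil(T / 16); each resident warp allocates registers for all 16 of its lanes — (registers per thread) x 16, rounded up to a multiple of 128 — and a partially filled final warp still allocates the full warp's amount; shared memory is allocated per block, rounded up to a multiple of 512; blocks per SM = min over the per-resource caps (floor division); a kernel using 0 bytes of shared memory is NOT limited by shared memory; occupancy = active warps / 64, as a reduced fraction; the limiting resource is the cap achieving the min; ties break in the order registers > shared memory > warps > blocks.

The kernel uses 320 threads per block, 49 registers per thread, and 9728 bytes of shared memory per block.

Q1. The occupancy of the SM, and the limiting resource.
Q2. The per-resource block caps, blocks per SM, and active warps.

Answer: occupancy 5/16, limited by registers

registers: 1 block
shared memory: 3 blocks
warps: 3 blocks
blocks: 12 blocks

Answer: 1 block, 20 active warps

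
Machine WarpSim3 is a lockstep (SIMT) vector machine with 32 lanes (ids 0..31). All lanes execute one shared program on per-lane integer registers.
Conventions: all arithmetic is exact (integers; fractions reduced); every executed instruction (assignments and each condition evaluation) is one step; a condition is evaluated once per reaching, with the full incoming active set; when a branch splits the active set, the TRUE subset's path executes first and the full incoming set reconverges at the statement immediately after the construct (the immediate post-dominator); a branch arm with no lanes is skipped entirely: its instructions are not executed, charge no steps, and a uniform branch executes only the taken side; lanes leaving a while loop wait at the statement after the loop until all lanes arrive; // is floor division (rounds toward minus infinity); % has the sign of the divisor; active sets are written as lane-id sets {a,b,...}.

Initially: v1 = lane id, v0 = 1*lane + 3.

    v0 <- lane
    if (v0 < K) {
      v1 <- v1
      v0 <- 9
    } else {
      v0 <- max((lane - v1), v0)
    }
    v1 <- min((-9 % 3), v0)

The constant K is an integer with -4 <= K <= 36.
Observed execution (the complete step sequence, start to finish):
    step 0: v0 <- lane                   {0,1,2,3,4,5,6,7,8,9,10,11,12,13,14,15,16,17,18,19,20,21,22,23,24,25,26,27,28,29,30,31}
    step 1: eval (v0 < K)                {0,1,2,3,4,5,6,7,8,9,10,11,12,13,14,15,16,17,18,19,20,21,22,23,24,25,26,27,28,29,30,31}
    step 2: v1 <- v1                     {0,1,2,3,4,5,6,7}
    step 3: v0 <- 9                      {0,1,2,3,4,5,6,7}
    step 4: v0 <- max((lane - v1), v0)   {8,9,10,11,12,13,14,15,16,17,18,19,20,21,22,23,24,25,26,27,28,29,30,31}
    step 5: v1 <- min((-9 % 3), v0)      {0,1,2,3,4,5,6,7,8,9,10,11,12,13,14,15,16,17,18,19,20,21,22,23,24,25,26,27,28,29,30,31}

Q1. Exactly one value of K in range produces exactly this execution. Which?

Answer: K = 8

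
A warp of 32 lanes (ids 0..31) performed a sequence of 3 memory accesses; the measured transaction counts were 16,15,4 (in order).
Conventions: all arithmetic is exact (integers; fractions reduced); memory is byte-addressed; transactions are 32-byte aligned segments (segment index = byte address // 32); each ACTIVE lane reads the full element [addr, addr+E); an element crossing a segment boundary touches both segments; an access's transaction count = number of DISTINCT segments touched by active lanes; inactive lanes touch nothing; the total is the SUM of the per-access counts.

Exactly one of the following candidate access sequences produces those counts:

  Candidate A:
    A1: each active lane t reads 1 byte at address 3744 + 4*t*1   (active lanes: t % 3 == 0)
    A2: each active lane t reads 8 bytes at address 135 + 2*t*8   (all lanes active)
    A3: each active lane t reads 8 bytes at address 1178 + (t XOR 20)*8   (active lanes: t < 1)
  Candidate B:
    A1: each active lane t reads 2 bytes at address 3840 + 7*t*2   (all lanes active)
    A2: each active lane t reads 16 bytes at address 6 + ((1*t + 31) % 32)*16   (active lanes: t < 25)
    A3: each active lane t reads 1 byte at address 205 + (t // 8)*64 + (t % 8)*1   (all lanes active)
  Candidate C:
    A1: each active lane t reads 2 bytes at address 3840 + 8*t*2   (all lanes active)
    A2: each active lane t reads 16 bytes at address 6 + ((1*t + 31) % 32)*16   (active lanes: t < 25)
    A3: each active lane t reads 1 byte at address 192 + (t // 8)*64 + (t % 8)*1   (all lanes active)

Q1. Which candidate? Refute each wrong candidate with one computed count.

A: A1 gives 4 transactions, not 16
B: A1 gives 14 transactions, not 16
C: all counts match (16,15,4)

Answer: C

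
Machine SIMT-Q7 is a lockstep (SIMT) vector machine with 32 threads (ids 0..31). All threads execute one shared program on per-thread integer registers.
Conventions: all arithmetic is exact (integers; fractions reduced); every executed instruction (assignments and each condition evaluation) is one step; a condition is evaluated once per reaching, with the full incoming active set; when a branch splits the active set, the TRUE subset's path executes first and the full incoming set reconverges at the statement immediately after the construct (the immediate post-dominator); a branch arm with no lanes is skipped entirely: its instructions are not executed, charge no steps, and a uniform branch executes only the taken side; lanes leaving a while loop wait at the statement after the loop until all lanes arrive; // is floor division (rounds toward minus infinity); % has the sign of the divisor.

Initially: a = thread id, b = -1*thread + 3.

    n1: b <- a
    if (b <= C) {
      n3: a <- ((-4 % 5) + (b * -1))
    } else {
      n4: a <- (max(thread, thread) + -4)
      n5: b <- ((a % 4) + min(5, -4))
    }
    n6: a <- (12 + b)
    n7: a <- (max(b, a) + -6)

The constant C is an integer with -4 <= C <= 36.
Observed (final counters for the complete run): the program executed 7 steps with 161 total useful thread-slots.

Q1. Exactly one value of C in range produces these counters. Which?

Answer: C = 30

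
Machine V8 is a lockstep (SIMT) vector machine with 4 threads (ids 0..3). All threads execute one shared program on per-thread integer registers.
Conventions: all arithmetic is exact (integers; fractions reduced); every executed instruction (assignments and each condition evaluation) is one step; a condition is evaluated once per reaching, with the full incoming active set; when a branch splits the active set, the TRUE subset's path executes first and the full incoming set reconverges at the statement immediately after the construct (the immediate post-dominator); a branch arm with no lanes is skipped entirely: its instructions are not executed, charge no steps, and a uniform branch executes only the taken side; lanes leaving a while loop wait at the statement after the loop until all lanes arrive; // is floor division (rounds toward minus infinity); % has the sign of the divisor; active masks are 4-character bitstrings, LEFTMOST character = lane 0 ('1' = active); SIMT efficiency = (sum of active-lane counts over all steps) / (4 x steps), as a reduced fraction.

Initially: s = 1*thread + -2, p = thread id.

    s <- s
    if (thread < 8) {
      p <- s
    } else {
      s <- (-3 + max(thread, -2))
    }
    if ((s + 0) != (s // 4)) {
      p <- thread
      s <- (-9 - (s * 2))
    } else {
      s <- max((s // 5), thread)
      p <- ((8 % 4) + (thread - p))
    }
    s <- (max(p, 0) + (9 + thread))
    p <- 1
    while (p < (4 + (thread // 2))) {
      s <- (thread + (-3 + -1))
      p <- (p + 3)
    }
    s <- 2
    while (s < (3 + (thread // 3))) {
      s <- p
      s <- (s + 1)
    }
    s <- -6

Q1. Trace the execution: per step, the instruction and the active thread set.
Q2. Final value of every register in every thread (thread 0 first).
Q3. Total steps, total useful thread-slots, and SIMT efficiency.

step 0: s <- s                       1111
step 1: eval (thread < 8)            1111
step 2: p <- s                       1111
step 3: eval ((s + 0) != (s // 4))   1111
step 4: p <- thread                  1001
step 5: s <- (-9 - (s * 2))          1001
step 6: s <- max((s // 5), thread)   0110
step 7: p <- ((8 % 4) + (thread - p)) 0110
step 8: s <- (max(p, 0) + (9 + thread)) 1111
step 9: p <- 1                       1111
step 10: eval (p < (4 + (thread // 2))) 1111
step 11: s <- (thread + (-3 + -1))    1111
step 12: p <- (p + 3)                 1111
step 13: eval (p < (4 + (thread // 2))) 1111
step 14: s <- (thread + (-3 + -1))    0011
step 15: p <- (p + 3)                 0011
step 16: eval (p < (4 + (thread // 2))) 0011
step 17: s <- 2                       1111
step 18: eval (s < (3 + (thread // 3))) 1111
step 19: s <- p                       1111
step 20: s <- (s + 1)                 1111
step 21: eval (s < (3 + (thread // 3))) 1111
step 22: s <- -6                      1111

Answer: 23 steps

s: -6,-6,-6,-6
p: 4,4,7,7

steps = 23; useful = 78; efficiency = 78/92 = 39/46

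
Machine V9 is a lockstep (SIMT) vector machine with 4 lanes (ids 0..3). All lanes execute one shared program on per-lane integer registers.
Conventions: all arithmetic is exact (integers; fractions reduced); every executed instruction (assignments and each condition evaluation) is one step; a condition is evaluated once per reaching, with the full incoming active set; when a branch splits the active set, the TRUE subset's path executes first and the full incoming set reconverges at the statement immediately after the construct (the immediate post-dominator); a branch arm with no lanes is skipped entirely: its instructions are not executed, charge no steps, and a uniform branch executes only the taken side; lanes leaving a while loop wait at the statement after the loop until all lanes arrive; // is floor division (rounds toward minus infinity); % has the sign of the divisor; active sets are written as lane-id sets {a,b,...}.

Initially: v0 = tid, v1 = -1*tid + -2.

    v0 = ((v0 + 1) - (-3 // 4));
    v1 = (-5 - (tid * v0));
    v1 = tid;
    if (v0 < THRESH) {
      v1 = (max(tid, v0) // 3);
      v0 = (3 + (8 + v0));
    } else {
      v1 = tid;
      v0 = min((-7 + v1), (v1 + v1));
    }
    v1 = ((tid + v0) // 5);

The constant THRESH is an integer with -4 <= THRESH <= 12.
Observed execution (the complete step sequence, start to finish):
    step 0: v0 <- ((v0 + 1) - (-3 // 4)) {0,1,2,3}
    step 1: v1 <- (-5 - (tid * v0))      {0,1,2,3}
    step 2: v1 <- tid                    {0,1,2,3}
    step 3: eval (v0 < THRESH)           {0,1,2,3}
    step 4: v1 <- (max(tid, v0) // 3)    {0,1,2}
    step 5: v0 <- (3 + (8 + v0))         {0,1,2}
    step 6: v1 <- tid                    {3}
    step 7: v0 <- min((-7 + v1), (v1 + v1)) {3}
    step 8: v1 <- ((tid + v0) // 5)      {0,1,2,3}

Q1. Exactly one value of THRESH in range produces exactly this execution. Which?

Answer: THRESH = 5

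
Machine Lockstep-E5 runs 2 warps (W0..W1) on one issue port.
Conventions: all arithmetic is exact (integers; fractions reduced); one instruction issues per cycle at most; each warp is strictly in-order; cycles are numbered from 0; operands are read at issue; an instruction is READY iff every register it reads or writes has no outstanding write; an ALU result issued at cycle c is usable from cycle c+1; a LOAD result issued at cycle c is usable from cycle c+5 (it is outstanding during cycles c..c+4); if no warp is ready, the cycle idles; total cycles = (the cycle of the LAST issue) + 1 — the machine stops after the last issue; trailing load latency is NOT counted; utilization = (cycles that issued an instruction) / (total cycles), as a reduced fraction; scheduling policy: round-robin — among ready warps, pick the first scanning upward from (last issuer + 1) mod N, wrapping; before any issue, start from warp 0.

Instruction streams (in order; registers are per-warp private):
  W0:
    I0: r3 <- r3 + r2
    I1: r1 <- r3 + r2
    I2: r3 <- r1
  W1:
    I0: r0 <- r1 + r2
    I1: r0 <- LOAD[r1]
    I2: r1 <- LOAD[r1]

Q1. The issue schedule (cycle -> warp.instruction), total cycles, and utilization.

cycle 0: W0.I0
cycle 1: W1.I0
cycle 2: W0.I1
cycle 3: W1.I1
cycle 4: W0.I2
cycle 5: W1.I2

Answer: 6 cycles, utilization 1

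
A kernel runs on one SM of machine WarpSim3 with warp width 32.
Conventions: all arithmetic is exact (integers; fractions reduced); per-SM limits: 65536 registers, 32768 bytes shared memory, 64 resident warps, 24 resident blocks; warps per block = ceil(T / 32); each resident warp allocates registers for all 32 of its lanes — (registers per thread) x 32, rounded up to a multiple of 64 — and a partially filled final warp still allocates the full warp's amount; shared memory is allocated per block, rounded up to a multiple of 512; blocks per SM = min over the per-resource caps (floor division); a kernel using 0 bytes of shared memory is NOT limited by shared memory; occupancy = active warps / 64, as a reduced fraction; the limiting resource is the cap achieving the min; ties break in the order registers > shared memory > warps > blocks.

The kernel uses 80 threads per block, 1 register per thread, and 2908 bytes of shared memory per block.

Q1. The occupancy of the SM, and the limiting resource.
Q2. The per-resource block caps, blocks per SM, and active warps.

Answer: occupancy 15/32, limited by shared memory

registers: 341 blocks
shared memory: 10 blocks
warps: 21 blocks
blocks: 24 blocks

Answer: 10 blocks, 30 active warps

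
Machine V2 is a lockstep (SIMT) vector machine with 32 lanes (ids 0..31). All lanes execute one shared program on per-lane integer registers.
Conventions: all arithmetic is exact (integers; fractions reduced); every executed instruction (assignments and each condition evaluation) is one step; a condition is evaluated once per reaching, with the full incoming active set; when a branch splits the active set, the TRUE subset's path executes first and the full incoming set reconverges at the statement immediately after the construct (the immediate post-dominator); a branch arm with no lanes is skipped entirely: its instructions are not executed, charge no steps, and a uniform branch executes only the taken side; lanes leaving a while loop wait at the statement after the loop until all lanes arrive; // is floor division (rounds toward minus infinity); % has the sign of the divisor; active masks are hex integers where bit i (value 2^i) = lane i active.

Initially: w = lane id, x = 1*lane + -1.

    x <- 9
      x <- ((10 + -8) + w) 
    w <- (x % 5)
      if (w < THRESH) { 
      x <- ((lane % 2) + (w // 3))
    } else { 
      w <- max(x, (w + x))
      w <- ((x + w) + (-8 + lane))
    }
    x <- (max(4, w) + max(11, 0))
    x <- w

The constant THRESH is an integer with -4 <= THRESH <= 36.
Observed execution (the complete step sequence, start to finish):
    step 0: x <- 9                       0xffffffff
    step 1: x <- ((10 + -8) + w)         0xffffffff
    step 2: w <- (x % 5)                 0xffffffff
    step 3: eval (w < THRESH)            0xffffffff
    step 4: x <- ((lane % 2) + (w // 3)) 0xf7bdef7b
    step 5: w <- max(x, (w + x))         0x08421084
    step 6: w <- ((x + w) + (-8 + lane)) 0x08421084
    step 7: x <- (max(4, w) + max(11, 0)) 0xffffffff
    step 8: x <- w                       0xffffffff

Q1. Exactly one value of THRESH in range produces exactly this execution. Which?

Answer: THRESH = 4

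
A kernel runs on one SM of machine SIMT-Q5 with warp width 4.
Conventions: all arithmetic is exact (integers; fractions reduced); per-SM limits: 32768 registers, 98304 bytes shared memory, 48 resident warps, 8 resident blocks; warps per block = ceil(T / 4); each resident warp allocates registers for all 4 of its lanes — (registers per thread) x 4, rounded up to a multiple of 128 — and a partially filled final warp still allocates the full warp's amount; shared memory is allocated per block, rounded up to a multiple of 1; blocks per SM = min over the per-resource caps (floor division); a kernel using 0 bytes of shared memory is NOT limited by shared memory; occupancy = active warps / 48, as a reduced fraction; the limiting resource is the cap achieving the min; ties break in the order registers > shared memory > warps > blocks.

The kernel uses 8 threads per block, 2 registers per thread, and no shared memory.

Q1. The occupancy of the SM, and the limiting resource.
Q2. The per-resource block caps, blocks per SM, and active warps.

Answer: occupancy 1/3, limited by blocks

registers: 128 blocks
shared memory: no limit (kernel uses none)
warps: 24 blocks
blocks: 8 blocks

Answer: 8 blocks, 16 active warps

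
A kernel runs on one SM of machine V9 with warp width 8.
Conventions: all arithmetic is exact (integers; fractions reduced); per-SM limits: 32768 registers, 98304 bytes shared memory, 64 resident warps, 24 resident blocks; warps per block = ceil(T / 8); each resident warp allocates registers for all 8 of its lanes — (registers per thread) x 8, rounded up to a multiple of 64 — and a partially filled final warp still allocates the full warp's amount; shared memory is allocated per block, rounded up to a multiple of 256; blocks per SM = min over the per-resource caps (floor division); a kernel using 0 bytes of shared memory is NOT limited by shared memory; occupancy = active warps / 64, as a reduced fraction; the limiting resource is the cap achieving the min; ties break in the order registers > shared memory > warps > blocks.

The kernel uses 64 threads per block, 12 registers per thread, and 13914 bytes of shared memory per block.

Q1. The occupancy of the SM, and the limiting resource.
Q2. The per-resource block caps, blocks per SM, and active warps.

Answer: occupancy 3/4, limited by shared memory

registers: 32 blocks
shared memory: 6 blocks
warps: 8 blocks
blocks: 24 blocks

Answer: 6 blocks, 48 active warps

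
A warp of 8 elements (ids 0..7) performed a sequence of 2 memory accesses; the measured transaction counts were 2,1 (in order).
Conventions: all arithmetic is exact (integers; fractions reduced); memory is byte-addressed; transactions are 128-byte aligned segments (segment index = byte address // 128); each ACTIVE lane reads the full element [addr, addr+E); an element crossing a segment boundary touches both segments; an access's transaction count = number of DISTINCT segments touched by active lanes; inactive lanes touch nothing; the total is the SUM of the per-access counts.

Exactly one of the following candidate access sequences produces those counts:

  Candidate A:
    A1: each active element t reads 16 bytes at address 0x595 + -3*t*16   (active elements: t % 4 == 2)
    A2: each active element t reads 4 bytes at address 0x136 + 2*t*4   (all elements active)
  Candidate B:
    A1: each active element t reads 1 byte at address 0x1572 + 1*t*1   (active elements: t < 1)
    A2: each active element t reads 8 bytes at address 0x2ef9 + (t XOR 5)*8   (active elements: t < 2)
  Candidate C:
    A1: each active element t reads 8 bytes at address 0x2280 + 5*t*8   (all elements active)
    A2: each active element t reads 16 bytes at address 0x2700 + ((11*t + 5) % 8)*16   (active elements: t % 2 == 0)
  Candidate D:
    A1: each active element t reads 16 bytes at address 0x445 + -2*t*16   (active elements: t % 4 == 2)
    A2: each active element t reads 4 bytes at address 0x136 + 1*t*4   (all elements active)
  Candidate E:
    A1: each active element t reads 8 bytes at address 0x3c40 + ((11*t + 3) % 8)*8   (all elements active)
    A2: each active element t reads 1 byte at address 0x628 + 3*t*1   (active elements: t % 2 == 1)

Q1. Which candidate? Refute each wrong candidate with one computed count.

A: A1 gives 3 transactions, not 2
B: A1 gives 1 transaction, not 2
C: A1 gives 3 transactions, not 2
E: A1 gives 1 transaction, not 2
D: all counts match (2,1)

Answer: D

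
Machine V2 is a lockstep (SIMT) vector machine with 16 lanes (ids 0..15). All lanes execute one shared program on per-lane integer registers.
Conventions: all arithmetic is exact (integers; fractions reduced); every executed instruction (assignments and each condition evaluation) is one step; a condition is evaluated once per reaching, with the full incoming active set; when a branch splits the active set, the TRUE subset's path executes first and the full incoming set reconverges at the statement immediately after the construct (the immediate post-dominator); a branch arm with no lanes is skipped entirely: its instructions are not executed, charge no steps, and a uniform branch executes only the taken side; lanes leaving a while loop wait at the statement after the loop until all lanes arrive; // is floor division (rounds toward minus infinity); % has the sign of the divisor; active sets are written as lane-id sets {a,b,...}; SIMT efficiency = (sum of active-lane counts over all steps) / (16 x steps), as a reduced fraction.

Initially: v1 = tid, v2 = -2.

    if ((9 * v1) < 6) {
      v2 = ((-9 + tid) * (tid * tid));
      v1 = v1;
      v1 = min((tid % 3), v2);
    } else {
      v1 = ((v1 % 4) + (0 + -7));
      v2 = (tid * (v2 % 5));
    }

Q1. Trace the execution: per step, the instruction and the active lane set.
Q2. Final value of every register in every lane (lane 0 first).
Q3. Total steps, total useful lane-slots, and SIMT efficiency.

step 0: eval ((9 * v1) < 6)          {0,1,2,3,4,5,6,7,8,9,10,11,12,13,14,15}
step 1: v2 <- ((-9 + tid) * (tid * tid)) {0}
step 2: v1 <- v1                     {0}
step 3: v1 <- min((tid % 3), v2)     {0}
step 4: v1 <- ((v1 % 4) + (0 + -7))  {1,2,3,4,5,6,7,8,9,10,11,12,13,14,15}
step 5: v2 <- (tid * (v2 % 5))       {1,2,3,4,5,6,7,8,9,10,11,12,13,14,15}

Answer: 6 steps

v1: 0,-6,-5,-4,-7,-6,-5,-4,-7,-6,-5,-4,-7,-6,-5,-4
v2: 0,3,6,9,12,15,18,21,24,27,30,33,36,39,42,45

steps = 6; useful = 49; efficiency = 49/96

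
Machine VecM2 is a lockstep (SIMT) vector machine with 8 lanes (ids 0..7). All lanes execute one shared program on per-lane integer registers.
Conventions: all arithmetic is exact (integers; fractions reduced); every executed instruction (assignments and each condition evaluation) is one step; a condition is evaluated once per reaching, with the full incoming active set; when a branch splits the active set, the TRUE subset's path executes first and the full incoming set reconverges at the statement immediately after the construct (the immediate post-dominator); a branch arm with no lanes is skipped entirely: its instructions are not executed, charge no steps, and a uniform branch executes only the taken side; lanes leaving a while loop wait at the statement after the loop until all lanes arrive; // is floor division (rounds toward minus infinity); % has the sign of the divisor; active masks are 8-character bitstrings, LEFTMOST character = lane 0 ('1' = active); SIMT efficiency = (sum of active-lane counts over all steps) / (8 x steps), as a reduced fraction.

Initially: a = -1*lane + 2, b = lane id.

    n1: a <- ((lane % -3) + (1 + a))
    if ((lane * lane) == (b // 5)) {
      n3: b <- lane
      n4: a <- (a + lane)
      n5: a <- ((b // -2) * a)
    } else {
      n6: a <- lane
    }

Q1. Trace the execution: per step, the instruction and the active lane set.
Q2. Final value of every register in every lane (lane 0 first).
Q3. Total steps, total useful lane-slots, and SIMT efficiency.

step 0: a <- ((lane % -3) + (1 + a)) 11111111
step 1: eval ((lane * lane) == (b // 5)) 11111111
step 2: b <- lane                    10000000
step 3: a <- (a + lane)              10000000
step 4: a <- ((b // -2) * a)         10000000
step 5: a <- lane                    01111111

Answer: 6 steps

a: 0,1,2,3,4,5,6,7
b: 0,1,2,3,4,5,6,7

steps = 6; useful = 26; efficiency = 26/48 = 13/24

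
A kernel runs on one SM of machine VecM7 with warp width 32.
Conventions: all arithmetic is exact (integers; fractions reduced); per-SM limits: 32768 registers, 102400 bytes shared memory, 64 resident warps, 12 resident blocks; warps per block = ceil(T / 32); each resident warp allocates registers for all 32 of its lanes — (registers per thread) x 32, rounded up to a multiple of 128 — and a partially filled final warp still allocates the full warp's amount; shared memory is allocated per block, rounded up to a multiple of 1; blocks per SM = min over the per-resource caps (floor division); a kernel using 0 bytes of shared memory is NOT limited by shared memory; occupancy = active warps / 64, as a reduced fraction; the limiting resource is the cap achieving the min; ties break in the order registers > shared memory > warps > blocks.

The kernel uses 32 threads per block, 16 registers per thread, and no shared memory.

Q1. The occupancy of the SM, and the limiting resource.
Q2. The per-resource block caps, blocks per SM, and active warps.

Answer: occupancy 3/16, limited by blocks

registers: 64 blocks
shared memory: no limit (kernel uses none)
warps: 64 blocks
blocks: 12 blocks

Answer: 12 blocks, 12 active warps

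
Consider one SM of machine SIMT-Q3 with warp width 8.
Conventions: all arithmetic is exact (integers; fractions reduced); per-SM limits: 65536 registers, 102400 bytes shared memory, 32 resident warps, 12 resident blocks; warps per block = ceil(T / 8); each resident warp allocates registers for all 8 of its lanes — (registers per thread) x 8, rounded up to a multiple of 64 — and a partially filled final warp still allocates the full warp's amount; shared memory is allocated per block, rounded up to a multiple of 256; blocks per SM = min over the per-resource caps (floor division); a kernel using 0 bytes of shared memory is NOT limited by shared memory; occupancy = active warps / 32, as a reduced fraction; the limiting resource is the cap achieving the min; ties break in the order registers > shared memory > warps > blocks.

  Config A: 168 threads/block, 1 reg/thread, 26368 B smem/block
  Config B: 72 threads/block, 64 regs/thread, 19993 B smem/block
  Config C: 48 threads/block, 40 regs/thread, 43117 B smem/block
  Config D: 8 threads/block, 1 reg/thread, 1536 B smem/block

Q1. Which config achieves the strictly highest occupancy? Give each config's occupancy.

occupancies: A 21/32, B 27/32, C 3/8, D 3/8

Answer: B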